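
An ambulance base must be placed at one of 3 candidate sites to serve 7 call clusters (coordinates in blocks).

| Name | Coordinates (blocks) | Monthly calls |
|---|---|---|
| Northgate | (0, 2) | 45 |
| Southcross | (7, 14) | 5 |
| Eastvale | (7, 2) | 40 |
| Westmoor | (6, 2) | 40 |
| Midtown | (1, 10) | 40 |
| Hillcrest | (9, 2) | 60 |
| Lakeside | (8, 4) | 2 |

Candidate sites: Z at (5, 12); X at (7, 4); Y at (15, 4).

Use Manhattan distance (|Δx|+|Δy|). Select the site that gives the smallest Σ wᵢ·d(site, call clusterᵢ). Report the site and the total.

X, total 1377 blocks

Total weighted distance at each candidate:
  Z (5, 12): total = 2717
  X (7, 4): total = 1377
  Y (15, 4): total = 2989
Minimum is at X with total 1377 blocks.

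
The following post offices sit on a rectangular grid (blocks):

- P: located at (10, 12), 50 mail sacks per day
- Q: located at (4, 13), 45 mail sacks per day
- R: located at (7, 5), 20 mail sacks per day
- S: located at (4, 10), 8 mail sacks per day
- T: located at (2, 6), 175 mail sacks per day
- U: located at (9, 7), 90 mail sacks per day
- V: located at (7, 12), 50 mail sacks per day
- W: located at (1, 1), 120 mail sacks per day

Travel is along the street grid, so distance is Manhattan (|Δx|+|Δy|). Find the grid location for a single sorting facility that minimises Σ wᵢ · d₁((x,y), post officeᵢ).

(2, 6)

Manhattan distance separates: Σwᵢ(|x−xᵢ|+|y−yᵢ|) = Σwᵢ|x−xᵢ| + Σwᵢ|y−yᵢ|, so x and y are optimised independently as 1-D weighted medians.
Total weight W = 558; half = 279.
x-coordinate, sorted with cumulative weight:
  x=1 (W, w=120) cum 120
  x=2 (T, w=175) cum 295  ← median
  x=4 (Q, w=45) cum 340
  x=4 (S, w=8) cum 348
  x=7 (R, w=20) cum 368
  x=7 (V, w=50) cum 418
  x=9 (U, w=90) cum 508
  x=10 (P, w=50) cum 558
⇒ x* = 2
y-coordinate, sorted with cumulative weight:
  y=1 (W, w=120) cum 120
  y=5 (R, w=20) cum 140
  y=6 (T, w=175) cum 315  ← median
  y=7 (U, w=90) cum 405
  y=10 (S, w=8) cum 413
  y=12 (P, w=50) cum 463
  y=12 (V, w=50) cum 513
  y=13 (Q, w=45) cum 558
⇒ y* = 6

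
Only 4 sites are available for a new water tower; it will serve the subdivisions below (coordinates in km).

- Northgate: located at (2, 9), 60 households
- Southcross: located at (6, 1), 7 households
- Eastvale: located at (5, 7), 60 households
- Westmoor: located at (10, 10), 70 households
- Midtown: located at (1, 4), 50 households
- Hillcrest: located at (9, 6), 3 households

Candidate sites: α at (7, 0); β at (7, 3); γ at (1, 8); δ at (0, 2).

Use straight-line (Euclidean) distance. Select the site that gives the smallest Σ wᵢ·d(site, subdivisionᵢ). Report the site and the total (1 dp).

Total weighted distance at each candidate:
  α (7, 0): total = 2174.8
  β (7, 3): total = 1600.7
  γ (1, 8): total = 1262.6
  δ (0, 2): total = 1941.4
Minimum is at γ with total 1262.6 km.

γ, total 1262.6 km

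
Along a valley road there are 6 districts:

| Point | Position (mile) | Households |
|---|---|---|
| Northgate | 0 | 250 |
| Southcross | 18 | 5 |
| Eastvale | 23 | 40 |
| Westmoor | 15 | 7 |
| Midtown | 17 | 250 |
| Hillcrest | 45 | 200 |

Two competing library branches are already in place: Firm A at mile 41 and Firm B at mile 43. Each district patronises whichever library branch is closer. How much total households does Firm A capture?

The indifferent point is the midpoint (41+43)/2 = 42; districts left of it (closer to Firm A at 41) go to Firm A, those right go to Firm B.
  Northgate at 0 (w=250) → Firm A
  Westmoor at 15 (w=7) → Firm A
  Midtown at 17 (w=250) → Firm A
  Southcross at 18 (w=5) → Firm A
  Eastvale at 23 (w=40) → Firm A
  Hillcrest at 45 (w=200) → Firm B
Firm A captures 552; Firm B captures 200.

552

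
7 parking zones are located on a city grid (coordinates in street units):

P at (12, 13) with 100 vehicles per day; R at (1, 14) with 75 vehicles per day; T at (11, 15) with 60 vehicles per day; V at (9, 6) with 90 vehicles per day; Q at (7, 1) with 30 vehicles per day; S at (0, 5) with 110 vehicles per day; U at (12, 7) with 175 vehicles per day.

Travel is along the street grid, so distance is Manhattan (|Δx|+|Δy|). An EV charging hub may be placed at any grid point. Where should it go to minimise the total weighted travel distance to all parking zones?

Manhattan distance separates: Σwᵢ(|x−xᵢ|+|y−yᵢ|) = Σwᵢ|x−xᵢ| + Σwᵢ|y−yᵢ|, so x and y are optimised independently as 1-D weighted medians.
Total weight W = 640; half = 320.
x-coordinate, sorted with cumulative weight:
  x=0 (S, w=110) cum 110
  x=1 (R, w=75) cum 185
  x=7 (Q, w=30) cum 215
  x=9 (V, w=90) cum 305
  x=11 (T, w=60) cum 365  ← median
  x=12 (P, w=100) cum 465
  x=12 (U, w=175) cum 640
⇒ x* = 11
y-coordinate, sorted with cumulative weight:
  y=1 (Q, w=30) cum 30
  y=5 (S, w=110) cum 140
  y=6 (V, w=90) cum 230
  y=7 (U, w=175) cum 405  ← median
  y=13 (P, w=100) cum 505
  y=14 (R, w=75) cum 580
  y=15 (T, w=60) cum 640
⇒ y* = 7

(11, 7)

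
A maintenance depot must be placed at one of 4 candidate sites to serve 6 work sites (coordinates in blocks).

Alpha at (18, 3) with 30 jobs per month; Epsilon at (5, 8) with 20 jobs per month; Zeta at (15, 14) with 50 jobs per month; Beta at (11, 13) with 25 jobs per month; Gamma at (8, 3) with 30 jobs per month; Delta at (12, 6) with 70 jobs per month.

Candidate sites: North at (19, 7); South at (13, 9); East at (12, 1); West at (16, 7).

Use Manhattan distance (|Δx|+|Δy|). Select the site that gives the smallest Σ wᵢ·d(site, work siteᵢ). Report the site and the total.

Total weighted distance at each candidate:
  North (19, 7): total = 2360
  South (13, 9): total = 1620
  East (12, 1): total = 2175
  West (16, 7): total = 1805
Minimum is at South with total 1620 blocks.

South, total 1620 blocks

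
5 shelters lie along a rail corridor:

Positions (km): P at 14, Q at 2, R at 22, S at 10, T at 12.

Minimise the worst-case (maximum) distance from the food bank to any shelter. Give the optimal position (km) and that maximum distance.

The 1-center on a line is the midpoint of the two extreme points: leftmost at 2, rightmost at 22.
Optimal location = (2 + 22)/2 = 12; maximum distance = (22 − 2)/2 = 10.

location 12, max distance 10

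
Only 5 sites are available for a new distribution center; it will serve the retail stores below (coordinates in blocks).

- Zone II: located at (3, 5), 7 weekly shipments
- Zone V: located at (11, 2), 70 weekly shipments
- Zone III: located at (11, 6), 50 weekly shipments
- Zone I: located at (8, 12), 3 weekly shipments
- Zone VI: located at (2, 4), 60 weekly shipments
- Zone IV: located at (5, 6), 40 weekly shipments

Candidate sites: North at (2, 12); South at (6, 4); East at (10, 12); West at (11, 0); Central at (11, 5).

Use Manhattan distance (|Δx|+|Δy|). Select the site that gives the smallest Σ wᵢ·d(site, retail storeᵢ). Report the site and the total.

Total weighted distance at each candidate:
  North (2, 12): total = 2994
  South (6, 4): total = 1258
  East (10, 12): total = 2624
  West (11, 0): total = 1836
  Central (11, 5): total = 1226
Minimum is at Central with total 1226 blocks.

Central, total 1226 blocks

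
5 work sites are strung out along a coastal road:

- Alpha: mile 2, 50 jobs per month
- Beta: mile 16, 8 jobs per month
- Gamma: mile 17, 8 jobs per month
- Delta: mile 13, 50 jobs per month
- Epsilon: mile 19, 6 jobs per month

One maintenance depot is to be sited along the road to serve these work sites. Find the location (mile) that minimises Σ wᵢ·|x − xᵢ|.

For a sum of weighted absolute distances on a line, the optimum is the weighted median (not the mean). Total weight W = 122; half-weight = 61.
Sort by position and accumulate weight:
  mile 2 (Alpha, w=50) → cum 50
  mile 13 (Delta, w=50) → cum 100  ≥ 61 → median here
  mile 16 (Beta, w=8) → cum 108
  mile 17 (Gamma, w=8) → cum 116
  mile 19 (Epsilon, w=6) → cum 122
Optimal location: mile 13.

x = 13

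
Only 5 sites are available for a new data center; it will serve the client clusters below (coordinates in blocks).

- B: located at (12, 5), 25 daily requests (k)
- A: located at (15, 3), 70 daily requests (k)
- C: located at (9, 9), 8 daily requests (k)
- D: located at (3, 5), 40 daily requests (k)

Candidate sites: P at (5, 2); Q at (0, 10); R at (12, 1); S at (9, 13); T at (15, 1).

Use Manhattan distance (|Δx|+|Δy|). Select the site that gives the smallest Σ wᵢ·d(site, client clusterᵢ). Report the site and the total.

Total weighted distance at each candidate:
  P (5, 2): total = 1308
  Q (0, 10): total = 2365
  R (12, 1): total = 1058
  S (9, 13): total = 1987
  T (15, 1): total = 1067
Minimum is at R with total 1058 blocks.

R, total 1058 blocks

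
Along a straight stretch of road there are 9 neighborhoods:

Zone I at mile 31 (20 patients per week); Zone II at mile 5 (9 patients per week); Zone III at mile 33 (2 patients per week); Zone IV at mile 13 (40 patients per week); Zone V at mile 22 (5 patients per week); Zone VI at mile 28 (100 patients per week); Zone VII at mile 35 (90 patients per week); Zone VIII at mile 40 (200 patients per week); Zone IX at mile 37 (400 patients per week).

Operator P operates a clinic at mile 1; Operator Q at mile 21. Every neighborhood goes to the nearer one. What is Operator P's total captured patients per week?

9

The indifferent point is the midpoint (1+21)/2 = 11; neighborhoods left of it (closer to Operator P at 1) go to Operator P, those right go to Operator Q.
  Zone II at 5 (w=9) → Operator P
  Zone IV at 13 (w=40) → Operator Q
  Zone V at 22 (w=5) → Operator Q
  Zone VI at 28 (w=100) → Operator Q
  Zone I at 31 (w=20) → Operator Q
  Zone III at 33 (w=2) → Operator Q
  Zone VII at 35 (w=90) → Operator Q
  Zone IX at 37 (w=400) → Operator Q
  Zone VIII at 40 (w=200) → Operator Q
Operator P captures 9; Operator Q captures 857.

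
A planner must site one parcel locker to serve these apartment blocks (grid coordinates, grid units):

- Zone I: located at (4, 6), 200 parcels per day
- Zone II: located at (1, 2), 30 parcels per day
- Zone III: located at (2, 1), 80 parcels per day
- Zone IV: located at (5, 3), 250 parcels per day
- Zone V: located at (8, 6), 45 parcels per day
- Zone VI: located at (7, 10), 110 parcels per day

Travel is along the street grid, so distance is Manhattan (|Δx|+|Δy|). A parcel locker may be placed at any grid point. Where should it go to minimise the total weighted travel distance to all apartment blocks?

(5, 3)

Manhattan distance separates: Σwᵢ(|x−xᵢ|+|y−yᵢ|) = Σwᵢ|x−xᵢ| + Σwᵢ|y−yᵢ|, so x and y are optimised independently as 1-D weighted medians.
Total weight W = 715; half = 357.5.
x-coordinate, sorted with cumulative weight:
  x=1 (Zone II, w=30) cum 30
  x=2 (Zone III, w=80) cum 110
  x=4 (Zone I, w=200) cum 310
  x=5 (Zone IV, w=250) cum 560  ← median
  x=7 (Zone VI, w=110) cum 670
  x=8 (Zone V, w=45) cum 715
⇒ x* = 5
y-coordinate, sorted with cumulative weight:
  y=1 (Zone III, w=80) cum 80
  y=2 (Zone II, w=30) cum 110
  y=3 (Zone IV, w=250) cum 360  ← median
  y=6 (Zone I, w=200) cum 560
  y=6 (Zone V, w=45) cum 605
  y=10 (Zone VI, w=110) cum 715
⇒ y* = 3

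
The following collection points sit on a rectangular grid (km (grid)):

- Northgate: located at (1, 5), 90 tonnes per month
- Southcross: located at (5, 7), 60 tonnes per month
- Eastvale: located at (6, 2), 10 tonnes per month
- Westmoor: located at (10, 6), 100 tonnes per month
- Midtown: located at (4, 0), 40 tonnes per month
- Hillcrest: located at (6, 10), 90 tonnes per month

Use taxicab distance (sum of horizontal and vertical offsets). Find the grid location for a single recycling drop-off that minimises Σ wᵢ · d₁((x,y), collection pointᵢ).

(6, 6)

Manhattan distance separates: Σwᵢ(|x−xᵢ|+|y−yᵢ|) = Σwᵢ|x−xᵢ| + Σwᵢ|y−yᵢ|, so x and y are optimised independently as 1-D weighted medians.
Total weight W = 390; half = 195.
x-coordinate, sorted with cumulative weight:
  x=1 (Northgate, w=90) cum 90
  x=4 (Midtown, w=40) cum 130
  x=5 (Southcross, w=60) cum 190
  x=6 (Eastvale, w=10) cum 200  ← median
  x=6 (Hillcrest, w=90) cum 290
  x=10 (Westmoor, w=100) cum 390
⇒ x* = 6
y-coordinate, sorted with cumulative weight:
  y=0 (Midtown, w=40) cum 40
  y=2 (Eastvale, w=10) cum 50
  y=5 (Northgate, w=90) cum 140
  y=6 (Westmoor, w=100) cum 240  ← median
  y=7 (Southcross, w=60) cum 300
  y=10 (Hillcrest, w=90) cum 390
⇒ y* = 6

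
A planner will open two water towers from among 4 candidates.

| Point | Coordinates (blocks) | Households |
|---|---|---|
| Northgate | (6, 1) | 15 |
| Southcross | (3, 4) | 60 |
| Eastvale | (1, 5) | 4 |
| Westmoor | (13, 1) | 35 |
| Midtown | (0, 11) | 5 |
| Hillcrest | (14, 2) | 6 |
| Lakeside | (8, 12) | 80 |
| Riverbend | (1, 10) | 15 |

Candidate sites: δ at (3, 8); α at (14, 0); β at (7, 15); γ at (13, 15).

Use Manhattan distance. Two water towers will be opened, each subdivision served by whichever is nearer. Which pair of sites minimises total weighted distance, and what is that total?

{δ, α}, total 1287

Evaluate every pair (each demand assigned to the nearer of the two):
  {δ, α}: total = 1287
  {δ, β}: total = 1517
  {δ, γ}: total = 1714
  {α, β}: total = 1721
  {α, γ}: total = 2169
  {β, γ}: total = 2303
Best pair: {δ, α} with total 1287.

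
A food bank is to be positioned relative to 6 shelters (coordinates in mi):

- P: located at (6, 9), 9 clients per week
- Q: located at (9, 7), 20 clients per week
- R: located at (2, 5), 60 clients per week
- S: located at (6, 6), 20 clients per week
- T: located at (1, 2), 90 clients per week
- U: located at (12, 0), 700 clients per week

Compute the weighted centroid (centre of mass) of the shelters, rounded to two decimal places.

The minimiser of Σwᵢ‖p−pᵢ‖² is the weighted centroid p* = (Σwᵢpᵢ)/(Σwᵢ).
Σwᵢ = 899.
Σwᵢxᵢ = 9·6 + 20·9 + 60·2 + 20·6 + 90·1 + 700·12 = 8964.
Σwᵢyᵢ = 9·9 + 20·7 + 60·5 + 20·6 + 90·2 + 700·0 = 821.
x* = 8964/899 = 9.97, y* = 821/899 = 0.91.

(9.97, 0.91)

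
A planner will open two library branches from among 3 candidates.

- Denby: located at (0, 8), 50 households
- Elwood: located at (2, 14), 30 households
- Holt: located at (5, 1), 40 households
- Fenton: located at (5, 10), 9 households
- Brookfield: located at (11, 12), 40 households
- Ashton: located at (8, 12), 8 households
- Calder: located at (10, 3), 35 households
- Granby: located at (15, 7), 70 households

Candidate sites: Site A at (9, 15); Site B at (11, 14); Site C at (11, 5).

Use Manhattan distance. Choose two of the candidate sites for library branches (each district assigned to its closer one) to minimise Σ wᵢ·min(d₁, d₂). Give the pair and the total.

{Site B, Site C}, total 2105

Evaluate every pair (each demand assigned to the nearer of the two):
  {Site B, Site C}: total = 2105
  {Site A, Site C}: total = 2178
  {Site A, Site B}: total = 3143
Best pair: {Site B, Site C} with total 2105.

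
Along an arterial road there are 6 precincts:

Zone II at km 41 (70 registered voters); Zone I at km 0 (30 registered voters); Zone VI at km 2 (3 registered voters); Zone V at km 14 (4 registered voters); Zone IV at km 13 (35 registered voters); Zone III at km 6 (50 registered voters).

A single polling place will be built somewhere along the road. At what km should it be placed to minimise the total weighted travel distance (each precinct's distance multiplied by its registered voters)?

x = 13

For a sum of weighted absolute distances on a line, the optimum is the weighted median (not the mean). Total weight W = 192; half-weight = 96.
Sort by position and accumulate weight:
  km 0 (Zone I, w=30) → cum 30
  km 2 (Zone VI, w=3) → cum 33
  km 6 (Zone III, w=50) → cum 83
  km 13 (Zone IV, w=35) → cum 118  ≥ 96 → median here
  km 14 (Zone V, w=4) → cum 122
  km 41 (Zone II, w=70) → cum 192
Optimal location: km 13.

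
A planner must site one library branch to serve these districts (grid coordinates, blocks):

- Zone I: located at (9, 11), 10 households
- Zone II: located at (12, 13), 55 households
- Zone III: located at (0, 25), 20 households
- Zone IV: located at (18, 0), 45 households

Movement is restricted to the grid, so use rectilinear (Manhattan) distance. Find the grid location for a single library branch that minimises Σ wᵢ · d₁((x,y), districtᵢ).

(12, 13)

Manhattan distance separates: Σwᵢ(|x−xᵢ|+|y−yᵢ|) = Σwᵢ|x−xᵢ| + Σwᵢ|y−yᵢ|, so x and y are optimised independently as 1-D weighted medians.
Total weight W = 130; half = 65.
x-coordinate, sorted with cumulative weight:
  x=0 (Zone III, w=20) cum 20
  x=9 (Zone I, w=10) cum 30
  x=12 (Zone II, w=55) cum 85  ← median
  x=18 (Zone IV, w=45) cum 130
⇒ x* = 12
y-coordinate, sorted with cumulative weight:
  y=0 (Zone IV, w=45) cum 45
  y=11 (Zone I, w=10) cum 55
  y=13 (Zone II, w=55) cum 110  ← median
  y=25 (Zone III, w=20) cum 130
⇒ y* = 13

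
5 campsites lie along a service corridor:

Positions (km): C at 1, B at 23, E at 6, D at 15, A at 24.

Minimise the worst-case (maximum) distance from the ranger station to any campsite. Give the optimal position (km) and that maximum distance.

The 1-center on a line is the midpoint of the two extreme points: leftmost at 1, rightmost at 24.
Optimal location = (1 + 24)/2 = 12.5; maximum distance = (24 − 1)/2 = 11.5.

location 12.5, max distance 11.5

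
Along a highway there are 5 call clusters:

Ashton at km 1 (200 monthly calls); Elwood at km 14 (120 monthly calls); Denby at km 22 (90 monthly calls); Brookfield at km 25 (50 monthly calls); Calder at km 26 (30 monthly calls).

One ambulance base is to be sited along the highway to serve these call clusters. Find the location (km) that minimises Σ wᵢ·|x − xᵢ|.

For a sum of weighted absolute distances on a line, the optimum is the weighted median (not the mean). Total weight W = 490; half-weight = 245.
Sort by position and accumulate weight:
  km 1 (Ashton, w=200) → cum 200
  km 14 (Elwood, w=120) → cum 320  ≥ 245 → median here
  km 22 (Denby, w=90) → cum 410
  km 25 (Brookfield, w=50) → cum 460
  km 26 (Calder, w=30) → cum 490
Optimal location: km 14.

x = 14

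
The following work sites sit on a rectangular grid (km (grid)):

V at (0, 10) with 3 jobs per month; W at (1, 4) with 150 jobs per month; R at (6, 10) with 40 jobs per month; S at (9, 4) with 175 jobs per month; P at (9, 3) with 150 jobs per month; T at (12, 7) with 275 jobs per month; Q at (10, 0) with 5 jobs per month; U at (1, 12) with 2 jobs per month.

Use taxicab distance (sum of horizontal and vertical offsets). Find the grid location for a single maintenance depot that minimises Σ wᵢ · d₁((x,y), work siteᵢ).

(9, 4)

Manhattan distance separates: Σwᵢ(|x−xᵢ|+|y−yᵢ|) = Σwᵢ|x−xᵢ| + Σwᵢ|y−yᵢ|, so x and y are optimised independently as 1-D weighted medians.
Total weight W = 800; half = 400.
x-coordinate, sorted with cumulative weight:
  x=0 (V, w=3) cum 3
  x=1 (W, w=150) cum 153
  x=1 (U, w=2) cum 155
  x=6 (R, w=40) cum 195
  x=9 (S, w=175) cum 370
  x=9 (P, w=150) cum 520  ← median
  x=10 (Q, w=5) cum 525
  x=12 (T, w=275) cum 800
⇒ x* = 9
y-coordinate, sorted with cumulative weight:
  y=0 (Q, w=5) cum 5
  y=3 (P, w=150) cum 155
  y=4 (W, w=150) cum 305
  y=4 (S, w=175) cum 480  ← median
  y=7 (T, w=275) cum 755
  y=10 (V, w=3) cum 758
  y=10 (R, w=40) cum 798
  y=12 (U, w=2) cum 800
⇒ y* = 4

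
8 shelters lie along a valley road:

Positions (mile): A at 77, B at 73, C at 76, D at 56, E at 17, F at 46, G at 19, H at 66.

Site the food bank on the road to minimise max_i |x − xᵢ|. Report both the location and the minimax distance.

The 1-center on a line is the midpoint of the two extreme points: leftmost at 17, rightmost at 77.
Optimal location = (17 + 77)/2 = 47; maximum distance = (77 − 17)/2 = 30.

location 47, max distance 30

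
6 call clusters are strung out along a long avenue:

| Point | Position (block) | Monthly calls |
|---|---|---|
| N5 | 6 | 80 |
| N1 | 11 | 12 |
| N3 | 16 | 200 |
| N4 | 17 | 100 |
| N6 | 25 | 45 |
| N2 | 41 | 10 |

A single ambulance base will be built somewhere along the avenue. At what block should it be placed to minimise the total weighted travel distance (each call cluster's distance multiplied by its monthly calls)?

x = 16

For a sum of weighted absolute distances on a line, the optimum is the weighted median (not the mean). Total weight W = 447; half-weight = 223.5.
Sort by position and accumulate weight:
  block 6 (N5, w=80) → cum 80
  block 11 (N1, w=12) → cum 92
  block 16 (N3, w=200) → cum 292  ≥ 223.5 → median here
  block 17 (N4, w=100) → cum 392
  block 25 (N6, w=45) → cum 437
  block 41 (N2, w=10) → cum 447
Optimal location: block 16.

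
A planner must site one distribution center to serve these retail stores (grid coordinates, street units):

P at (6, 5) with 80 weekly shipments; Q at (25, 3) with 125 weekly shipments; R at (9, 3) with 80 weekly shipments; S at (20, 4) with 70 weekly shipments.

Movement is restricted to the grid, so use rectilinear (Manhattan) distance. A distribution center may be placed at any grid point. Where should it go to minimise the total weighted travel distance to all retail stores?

(20, 3)

Manhattan distance separates: Σwᵢ(|x−xᵢ|+|y−yᵢ|) = Σwᵢ|x−xᵢ| + Σwᵢ|y−yᵢ|, so x and y are optimised independently as 1-D weighted medians.
Total weight W = 355; half = 177.5.
x-coordinate, sorted with cumulative weight:
  x=6 (P, w=80) cum 80
  x=9 (R, w=80) cum 160
  x=20 (S, w=70) cum 230  ← median
  x=25 (Q, w=125) cum 355
⇒ x* = 20
y-coordinate, sorted with cumulative weight:
  y=3 (Q, w=125) cum 125
  y=3 (R, w=80) cum 205  ← median
  y=4 (S, w=70) cum 275
  y=5 (P, w=80) cum 355
⇒ y* = 3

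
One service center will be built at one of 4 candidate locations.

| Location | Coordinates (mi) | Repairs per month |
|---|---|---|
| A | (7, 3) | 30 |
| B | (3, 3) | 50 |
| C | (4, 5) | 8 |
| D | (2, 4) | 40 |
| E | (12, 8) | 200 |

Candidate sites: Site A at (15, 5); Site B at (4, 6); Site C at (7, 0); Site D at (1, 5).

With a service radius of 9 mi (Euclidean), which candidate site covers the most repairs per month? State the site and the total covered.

Site B, covering 328

Coverage radius r = 9 mi; a point is covered iff (Δx)²+(Δy)² ≤ 9² = 81.
  Site A (15, 5): covers {A, E} → 230
  Site B (4, 6): covers {A, B, C, D, E} → 328
  Site C (7, 0): covers {A, B, C, D} → 128
  Site D (1, 5): covers {A, B, C, D} → 128
Maximum coverage at Site B: 328 repairs per month.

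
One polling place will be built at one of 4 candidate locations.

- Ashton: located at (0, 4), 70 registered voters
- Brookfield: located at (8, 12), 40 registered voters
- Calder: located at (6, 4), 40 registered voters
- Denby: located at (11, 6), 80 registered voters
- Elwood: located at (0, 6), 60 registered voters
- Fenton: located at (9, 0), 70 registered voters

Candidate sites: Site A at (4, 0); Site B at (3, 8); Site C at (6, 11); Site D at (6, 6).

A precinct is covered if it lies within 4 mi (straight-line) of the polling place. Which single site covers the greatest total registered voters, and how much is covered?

Coverage radius r = 4 mi; a point is covered iff (Δx)²+(Δy)² ≤ 4² = 16.
  Site A (4, 0): covers {none} → 0
  Site B (3, 8): covers {Elwood} → 60
  Site C (6, 11): covers {Brookfield} → 40
  Site D (6, 6): covers {Calder} → 40
Maximum coverage at Site B: 60 registered voters.

Site B, covering 60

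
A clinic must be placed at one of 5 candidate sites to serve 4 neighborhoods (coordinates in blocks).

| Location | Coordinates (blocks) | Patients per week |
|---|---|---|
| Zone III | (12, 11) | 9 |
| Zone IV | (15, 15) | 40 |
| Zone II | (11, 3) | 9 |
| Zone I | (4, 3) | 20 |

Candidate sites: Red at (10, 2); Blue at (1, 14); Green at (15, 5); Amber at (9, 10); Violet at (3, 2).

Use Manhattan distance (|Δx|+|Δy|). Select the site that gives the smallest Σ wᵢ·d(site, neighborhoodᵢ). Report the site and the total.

Total weighted distance at each candidate:
  Red (10, 2): total = 977
  Blue (1, 14): total = 1195
  Green (15, 5): total = 795
  Amber (9, 10): total = 797
  Violet (3, 2): total = 1283
Minimum is at Green with total 795 blocks.

Green, total 795 blocks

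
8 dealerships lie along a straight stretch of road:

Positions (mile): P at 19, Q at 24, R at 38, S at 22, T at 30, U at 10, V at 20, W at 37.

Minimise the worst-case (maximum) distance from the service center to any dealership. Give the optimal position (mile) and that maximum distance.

location 24, max distance 14

The 1-center on a line is the midpoint of the two extreme points: leftmost at 10, rightmost at 38.
Optimal location = (10 + 38)/2 = 24; maximum distance = (38 − 10)/2 = 14.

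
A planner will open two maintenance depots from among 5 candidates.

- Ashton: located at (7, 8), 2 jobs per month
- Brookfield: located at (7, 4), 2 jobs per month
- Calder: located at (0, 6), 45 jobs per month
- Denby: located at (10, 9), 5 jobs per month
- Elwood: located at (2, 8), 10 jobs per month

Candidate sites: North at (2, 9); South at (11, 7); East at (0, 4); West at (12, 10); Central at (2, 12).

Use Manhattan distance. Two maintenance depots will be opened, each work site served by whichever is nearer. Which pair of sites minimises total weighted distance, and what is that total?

Evaluate every pair (each demand assigned to the nearer of the two):
  {North, East}: total = 166
  {South, East}: total = 189
  {East, West}: total = 193
  {East, Central}: total = 217
  {North, South}: total = 274
  {North, West}: total = 282
  {North, Central}: total = 307
  {South, Central}: total = 439
  {West, Central}: total = 451
  {South, West}: total = 679
Best pair: {North, East} with total 166.

{North, East}, total 166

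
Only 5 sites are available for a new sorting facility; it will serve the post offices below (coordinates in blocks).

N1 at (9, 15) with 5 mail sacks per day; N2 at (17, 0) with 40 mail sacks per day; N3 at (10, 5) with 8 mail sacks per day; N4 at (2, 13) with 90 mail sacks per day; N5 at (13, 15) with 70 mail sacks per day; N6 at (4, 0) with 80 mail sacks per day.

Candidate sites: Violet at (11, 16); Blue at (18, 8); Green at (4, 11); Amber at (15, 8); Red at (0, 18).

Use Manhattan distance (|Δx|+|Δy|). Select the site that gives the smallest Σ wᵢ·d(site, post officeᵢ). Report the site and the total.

Total weighted distance at each candidate:
  Violet (11, 16): total = 4121
  Blue (18, 8): total = 5018
  Green (4, 11): total = 3251
  Amber (15, 8): total = 4299
  Red (0, 18): total = 5154
Minimum is at Green with total 3251 blocks.

Green, total 3251 blocks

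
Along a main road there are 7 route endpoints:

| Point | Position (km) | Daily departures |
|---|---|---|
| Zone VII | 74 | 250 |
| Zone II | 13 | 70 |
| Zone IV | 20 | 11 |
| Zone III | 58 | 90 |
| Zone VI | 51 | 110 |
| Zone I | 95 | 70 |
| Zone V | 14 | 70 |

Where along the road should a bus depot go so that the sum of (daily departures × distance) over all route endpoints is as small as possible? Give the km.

x = 58

For a sum of weighted absolute distances on a line, the optimum is the weighted median (not the mean). Total weight W = 671; half-weight = 335.5.
Sort by position and accumulate weight:
  km 13 (Zone II, w=70) → cum 70
  km 14 (Zone V, w=70) → cum 140
  km 20 (Zone IV, w=11) → cum 151
  km 51 (Zone VI, w=110) → cum 261
  km 58 (Zone III, w=90) → cum 351  ≥ 335.5 → median here
  km 74 (Zone VII, w=250) → cum 601
  km 95 (Zone I, w=70) → cum 671
Optimal location: km 58.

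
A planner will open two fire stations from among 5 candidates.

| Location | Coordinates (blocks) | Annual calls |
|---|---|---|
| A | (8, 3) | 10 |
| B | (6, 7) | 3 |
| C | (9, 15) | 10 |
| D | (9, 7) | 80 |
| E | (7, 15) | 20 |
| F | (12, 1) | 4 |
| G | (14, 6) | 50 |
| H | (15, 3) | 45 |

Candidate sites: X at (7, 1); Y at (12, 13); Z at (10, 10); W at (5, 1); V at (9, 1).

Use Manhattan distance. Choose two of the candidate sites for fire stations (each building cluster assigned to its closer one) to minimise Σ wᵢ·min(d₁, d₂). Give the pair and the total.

Evaluate every pair (each demand assigned to the nearer of the two):
  {Z, V}: total = 1363
  {X, Z}: total = 1461
  {Y, V}: total = 1549
  {Z, W}: total = 1579
  {Y, Z}: total = 1605
  {X, Y}: total = 1801
  {X, V}: total = 1823
  {W, V}: total = 1863
  {Y, W}: total = 1999
  {X, W}: total = 2201
Best pair: {Z, V} with total 1363.

{Z, V}, total 1363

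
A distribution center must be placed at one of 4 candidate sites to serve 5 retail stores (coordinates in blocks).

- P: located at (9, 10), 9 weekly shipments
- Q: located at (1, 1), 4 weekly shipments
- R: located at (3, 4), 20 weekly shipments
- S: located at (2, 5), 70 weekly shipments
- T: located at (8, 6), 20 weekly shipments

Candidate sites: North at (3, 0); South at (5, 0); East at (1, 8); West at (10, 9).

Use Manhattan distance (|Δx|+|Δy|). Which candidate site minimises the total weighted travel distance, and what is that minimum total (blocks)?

East, total 698 blocks

Total weighted distance at each candidate:
  North (3, 0): total = 876
  South (5, 0): total = 1006
  East (1, 8): total = 698
  West (10, 9): total = 1266
Minimum is at East with total 698 blocks.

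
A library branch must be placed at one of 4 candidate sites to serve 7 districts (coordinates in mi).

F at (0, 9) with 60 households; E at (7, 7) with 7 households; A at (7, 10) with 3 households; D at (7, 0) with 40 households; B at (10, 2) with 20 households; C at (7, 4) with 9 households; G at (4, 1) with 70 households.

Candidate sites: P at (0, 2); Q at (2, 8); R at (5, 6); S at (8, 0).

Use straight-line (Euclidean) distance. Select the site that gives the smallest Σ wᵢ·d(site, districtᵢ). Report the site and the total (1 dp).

Total weighted distance at each candidate:
  P (0, 2): total = 1357.4
  Q (2, 8): total = 1330.6
  R (5, 6): total = 1142.4
  S (8, 0): total = 1224.4
Minimum is at R with total 1142.4 mi.

R, total 1142.4 mi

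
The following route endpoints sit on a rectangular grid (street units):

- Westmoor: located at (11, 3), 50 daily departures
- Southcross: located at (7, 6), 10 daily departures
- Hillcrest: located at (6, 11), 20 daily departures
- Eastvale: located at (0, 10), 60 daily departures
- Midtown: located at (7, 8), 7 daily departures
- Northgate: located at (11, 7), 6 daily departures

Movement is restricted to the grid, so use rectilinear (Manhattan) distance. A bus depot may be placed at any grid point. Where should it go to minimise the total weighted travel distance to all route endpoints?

(6, 10)

Manhattan distance separates: Σwᵢ(|x−xᵢ|+|y−yᵢ|) = Σwᵢ|x−xᵢ| + Σwᵢ|y−yᵢ|, so x and y are optimised independently as 1-D weighted medians.
Total weight W = 153; half = 76.5.
x-coordinate, sorted with cumulative weight:
  x=0 (Eastvale, w=60) cum 60
  x=6 (Hillcrest, w=20) cum 80  ← median
  x=7 (Southcross, w=10) cum 90
  x=7 (Midtown, w=7) cum 97
  x=11 (Westmoor, w=50) cum 147
  x=11 (Northgate, w=6) cum 153
⇒ x* = 6
y-coordinate, sorted with cumulative weight:
  y=3 (Westmoor, w=50) cum 50
  y=6 (Southcross, w=10) cum 60
  y=7 (Northgate, w=6) cum 66
  y=8 (Midtown, w=7) cum 73
  y=10 (Eastvale, w=60) cum 133  ← median
  y=11 (Hillcrest, w=20) cum 153
⇒ y* = 10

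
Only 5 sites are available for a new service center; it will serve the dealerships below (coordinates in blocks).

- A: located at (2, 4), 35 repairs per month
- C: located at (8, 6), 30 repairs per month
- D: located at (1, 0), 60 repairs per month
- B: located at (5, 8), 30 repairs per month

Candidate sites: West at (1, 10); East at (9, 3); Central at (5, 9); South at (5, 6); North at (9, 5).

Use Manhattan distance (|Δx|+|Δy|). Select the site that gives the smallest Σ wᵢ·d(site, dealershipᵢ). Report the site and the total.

Total weighted distance at each candidate:
  West (1, 10): total = 1355
  East (9, 3): total = 1330
  Central (5, 9): total = 1270
  South (5, 6): total = 925
  North (9, 5): total = 1330
Minimum is at South with total 925 blocks.

South, total 925 blocks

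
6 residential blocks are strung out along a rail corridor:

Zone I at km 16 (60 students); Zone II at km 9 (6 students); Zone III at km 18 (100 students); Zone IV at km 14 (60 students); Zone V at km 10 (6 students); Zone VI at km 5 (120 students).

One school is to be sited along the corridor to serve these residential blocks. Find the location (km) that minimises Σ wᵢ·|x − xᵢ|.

For a sum of weighted absolute distances on a line, the optimum is the weighted median (not the mean). Total weight W = 352; half-weight = 176.
Sort by position and accumulate weight:
  km 5 (Zone VI, w=120) → cum 120
  km 9 (Zone II, w=6) → cum 126
  km 10 (Zone V, w=6) → cum 132
  km 14 (Zone IV, w=60) → cum 192  ≥ 176 → median here
  km 16 (Zone I, w=60) → cum 252
  km 18 (Zone III, w=100) → cum 352
Optimal location: km 14.

x = 14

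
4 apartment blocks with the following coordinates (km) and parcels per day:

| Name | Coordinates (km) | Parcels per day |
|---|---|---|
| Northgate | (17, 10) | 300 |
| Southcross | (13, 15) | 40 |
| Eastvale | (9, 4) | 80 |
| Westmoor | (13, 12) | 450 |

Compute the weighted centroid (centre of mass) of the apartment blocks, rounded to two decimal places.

The minimiser of Σwᵢ‖p−pᵢ‖² is the weighted centroid p* = (Σwᵢpᵢ)/(Σwᵢ).
Σwᵢ = 870.
Σwᵢxᵢ = 300·17 + 40·13 + 80·9 + 450·13 = 12190.
Σwᵢyᵢ = 300·10 + 40·15 + 80·4 + 450·12 = 9320.
x* = 12190/870 = 14.01, y* = 9320/870 = 10.71.

(14.01, 10.71)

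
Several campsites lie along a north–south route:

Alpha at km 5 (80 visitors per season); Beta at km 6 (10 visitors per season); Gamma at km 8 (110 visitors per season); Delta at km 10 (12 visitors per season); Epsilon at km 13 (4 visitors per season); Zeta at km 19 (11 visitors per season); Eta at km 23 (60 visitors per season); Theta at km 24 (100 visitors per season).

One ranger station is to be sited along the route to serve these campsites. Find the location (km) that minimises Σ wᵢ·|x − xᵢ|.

x = 8

For a sum of weighted absolute distances on a line, the optimum is the weighted median (not the mean). Total weight W = 387; half-weight = 193.5.
Sort by position and accumulate weight:
  km 5 (Alpha, w=80) → cum 80
  km 6 (Beta, w=10) → cum 90
  km 8 (Gamma, w=110) → cum 200  ≥ 193.5 → median here
  km 10 (Delta, w=12) → cum 212
  km 13 (Epsilon, w=4) → cum 216
  km 19 (Zeta, w=11) → cum 227
  km 23 (Eta, w=60) → cum 287
  km 24 (Theta, w=100) → cum 387
Optimal location: km 8.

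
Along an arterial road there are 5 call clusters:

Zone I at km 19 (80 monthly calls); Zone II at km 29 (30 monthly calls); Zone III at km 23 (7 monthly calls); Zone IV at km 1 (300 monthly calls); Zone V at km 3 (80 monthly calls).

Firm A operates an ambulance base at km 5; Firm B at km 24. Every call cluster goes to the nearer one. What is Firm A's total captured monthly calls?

380

The indifferent point is the midpoint (5+24)/2 = 14.5; call clusters left of it (closer to Firm A at 5) go to Firm A, those right go to Firm B.
  Zone IV at 1 (w=300) → Firm A
  Zone V at 3 (w=80) → Firm A
  Zone I at 19 (w=80) → Firm B
  Zone III at 23 (w=7) → Firm B
  Zone II at 29 (w=30) → Firm B
Firm A captures 380; Firm B captures 117.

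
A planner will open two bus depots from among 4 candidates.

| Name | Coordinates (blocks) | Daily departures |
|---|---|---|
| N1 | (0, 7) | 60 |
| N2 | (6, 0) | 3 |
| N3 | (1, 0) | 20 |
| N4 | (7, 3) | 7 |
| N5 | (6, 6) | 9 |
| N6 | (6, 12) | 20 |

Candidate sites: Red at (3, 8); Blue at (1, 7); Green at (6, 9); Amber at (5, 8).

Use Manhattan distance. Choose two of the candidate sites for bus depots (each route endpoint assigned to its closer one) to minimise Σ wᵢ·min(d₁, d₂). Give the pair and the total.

Evaluate every pair (each demand assigned to the nearer of the two):
  {Blue, Green}: total = 363
  {Blue, Amber}: total = 403
  {Red, Blue}: total = 481
  {Red, Green}: total = 603
  {Red, Amber}: total = 643
  {Green, Amber}: total = 763
Best pair: {Blue, Green} with total 363.

{Blue, Green}, total 363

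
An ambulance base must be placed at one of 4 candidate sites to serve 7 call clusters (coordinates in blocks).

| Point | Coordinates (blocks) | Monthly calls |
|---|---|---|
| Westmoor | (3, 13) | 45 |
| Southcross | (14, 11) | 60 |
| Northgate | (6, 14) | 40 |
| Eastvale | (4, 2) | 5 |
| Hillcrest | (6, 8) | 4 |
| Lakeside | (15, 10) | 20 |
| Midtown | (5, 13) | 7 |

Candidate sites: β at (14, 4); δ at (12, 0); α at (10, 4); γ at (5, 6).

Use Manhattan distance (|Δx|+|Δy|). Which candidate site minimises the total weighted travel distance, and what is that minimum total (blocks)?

Total weighted distance at each candidate:
  β (14, 4): total = 2414
  δ (12, 0): total = 3076
  α (10, 4): total = 2330
  γ (5, 6): total = 1971
Minimum is at γ with total 1971 blocks.

γ, total 1971 blocks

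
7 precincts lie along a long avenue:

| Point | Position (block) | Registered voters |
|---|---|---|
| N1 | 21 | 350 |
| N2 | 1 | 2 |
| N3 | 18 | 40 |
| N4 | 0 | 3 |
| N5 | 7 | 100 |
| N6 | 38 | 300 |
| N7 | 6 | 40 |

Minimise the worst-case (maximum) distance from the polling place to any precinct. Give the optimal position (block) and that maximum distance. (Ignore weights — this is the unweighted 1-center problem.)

location 19, max distance 19

The 1-center on a line is the midpoint of the two extreme points: leftmost at 0, rightmost at 38.
Optimal location = (0 + 38)/2 = 19; maximum distance = (38 − 0)/2 = 19.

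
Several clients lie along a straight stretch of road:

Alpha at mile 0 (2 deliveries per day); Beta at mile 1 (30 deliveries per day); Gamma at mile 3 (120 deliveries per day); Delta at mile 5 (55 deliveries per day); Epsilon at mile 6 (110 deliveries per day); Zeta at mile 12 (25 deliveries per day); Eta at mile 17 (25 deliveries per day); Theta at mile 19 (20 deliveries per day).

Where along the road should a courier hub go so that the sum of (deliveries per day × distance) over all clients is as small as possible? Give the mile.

x = 5

For a sum of weighted absolute distances on a line, the optimum is the weighted median (not the mean). Total weight W = 387; half-weight = 193.5.
Sort by position and accumulate weight:
  mile 0 (Alpha, w=2) → cum 2
  mile 1 (Beta, w=30) → cum 32
  mile 3 (Gamma, w=120) → cum 152
  mile 5 (Delta, w=55) → cum 207  ≥ 193.5 → median here
  mile 6 (Epsilon, w=110) → cum 317
  mile 12 (Zeta, w=25) → cum 342
  mile 17 (Eta, w=25) → cum 367
  mile 19 (Theta, w=20) → cum 387
Optimal location: mile 5.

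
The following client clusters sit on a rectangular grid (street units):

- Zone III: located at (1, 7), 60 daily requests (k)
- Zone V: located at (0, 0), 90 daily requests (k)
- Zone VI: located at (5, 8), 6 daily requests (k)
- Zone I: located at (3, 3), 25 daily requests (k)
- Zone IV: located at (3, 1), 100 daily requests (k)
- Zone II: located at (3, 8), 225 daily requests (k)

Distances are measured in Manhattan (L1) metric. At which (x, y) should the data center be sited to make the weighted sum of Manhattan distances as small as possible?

Manhattan distance separates: Σwᵢ(|x−xᵢ|+|y−yᵢ|) = Σwᵢ|x−xᵢ| + Σwᵢ|y−yᵢ|, so x and y are optimised independently as 1-D weighted medians.
Total weight W = 506; half = 253.
x-coordinate, sorted with cumulative weight:
  x=0 (Zone V, w=90) cum 90
  x=1 (Zone III, w=60) cum 150
  x=3 (Zone I, w=25) cum 175
  x=3 (Zone IV, w=100) cum 275  ← median
  x=3 (Zone II, w=225) cum 500
  x=5 (Zone VI, w=6) cum 506
⇒ x* = 3
y-coordinate, sorted with cumulative weight:
  y=0 (Zone V, w=90) cum 90
  y=1 (Zone IV, w=100) cum 190
  y=3 (Zone I, w=25) cum 215
  y=7 (Zone III, w=60) cum 275  ← median
  y=8 (Zone VI, w=6) cum 281
  y=8 (Zone II, w=225) cum 506
⇒ y* = 7

(3, 7)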